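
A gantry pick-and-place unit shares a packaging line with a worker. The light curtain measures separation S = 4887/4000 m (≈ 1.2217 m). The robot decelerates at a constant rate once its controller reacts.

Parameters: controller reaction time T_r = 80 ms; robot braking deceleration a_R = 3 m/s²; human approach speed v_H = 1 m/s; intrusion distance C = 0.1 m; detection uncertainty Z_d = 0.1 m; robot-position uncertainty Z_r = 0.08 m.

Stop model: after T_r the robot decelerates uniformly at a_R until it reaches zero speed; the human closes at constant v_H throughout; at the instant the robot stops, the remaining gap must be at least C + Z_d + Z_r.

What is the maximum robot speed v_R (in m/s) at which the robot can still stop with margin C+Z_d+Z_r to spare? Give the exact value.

at the boundary: (1/6)·v² + (31/75)·v + (-3447/4000) = 0
  disc = (31/75)² − 4·(1/6)·(-3447/4000) = 67081/90000 ; √disc = 259/300
  v_R = (−(31/75) + 259/300) / (2·(1/6)) = 27/20 m/s
check:
T_s = v_R/a_R = (27/20)/3 = 0.4500 s
reaction-phase robot travel = 1.3500·0.0800 = 0.1080 m
robot covers 1.3500·0.4500 − ½·3.0000·0.4500² = 0.3038 m while stopping
human closes 1.0000·0.5300 = 0.5300 m
residual clearance needed = 0.1000+0.1000+0.0800 = 0.2800 m
sum ≈ 0.1080+0.3038+0.5300+0.2800 ≈ 1.2217 m = S ✓

v_R_max = 27/20 m/s = 1.3500 m/s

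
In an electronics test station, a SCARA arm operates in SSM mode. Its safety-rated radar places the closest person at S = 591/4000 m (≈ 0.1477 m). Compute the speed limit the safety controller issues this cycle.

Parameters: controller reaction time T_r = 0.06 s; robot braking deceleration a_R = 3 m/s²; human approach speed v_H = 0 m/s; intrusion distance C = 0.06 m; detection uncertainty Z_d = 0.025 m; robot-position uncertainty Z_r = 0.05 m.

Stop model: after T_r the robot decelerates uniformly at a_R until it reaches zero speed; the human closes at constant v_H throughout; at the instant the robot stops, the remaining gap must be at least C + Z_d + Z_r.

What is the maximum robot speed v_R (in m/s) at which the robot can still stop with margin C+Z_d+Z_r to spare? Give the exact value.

v_R_max = 3/20 m/s = 0.1500 m/s

collect terms ⇒ (1/6)·v_R² + (3/50)·v_R + (-51/4000) = 0
  disc = (3/50)² − 4·(1/6)·(-51/4000) = 121/10000 ; √disc = 11/100
  v_R = (−(3/50) + 11/100) / (2·(1/6)) = 3/20 m/s
check:
stop time T_s = (3/20)/3 = 0.0500 s
robot covers v_R·T_r = 0.1500·0.0600 = 0.0090 m before braking
braking distance = 0.1500²/(2·3.0000) = 0.0037 m
person approaches 0.0000·(0.0600+0.0500) = 0.0000 m
C+Z_d+Z_r = 0.0600+0.0250+0.0500 = 0.1350 m
sum ≈ 0.0090+0.0037+0.0000+0.1350 ≈ 0.1477 m = S ✓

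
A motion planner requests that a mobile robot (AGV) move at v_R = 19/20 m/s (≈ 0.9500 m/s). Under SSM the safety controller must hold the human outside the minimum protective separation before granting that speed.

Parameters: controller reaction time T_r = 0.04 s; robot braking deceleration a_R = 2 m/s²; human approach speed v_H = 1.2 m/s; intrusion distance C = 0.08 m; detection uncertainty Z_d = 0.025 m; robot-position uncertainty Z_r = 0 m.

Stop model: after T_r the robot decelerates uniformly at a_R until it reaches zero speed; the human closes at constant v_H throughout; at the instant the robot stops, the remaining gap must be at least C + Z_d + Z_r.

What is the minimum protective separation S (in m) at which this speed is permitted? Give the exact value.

S_min = 7893/8000 m = 0.9866 m

braking lasts T_s = (19/20)/2 = 0.4750 s
reaction-phase robot travel = 0.9500·0.0400 = 0.0380 m
braking distance = 0.9500²/(2·2.0000) = 0.2256 m
human over T_r+T_s: 1.2000·(0.0400+0.4750) = 0.6180 m
C+Z_d+Z_r = 0.0800+0.0250+0.0000 = 0.1050 m
S_min ≈ 0.0380+0.2256+0.6180+0.1050  ⇒  S_min = 7893/8000 m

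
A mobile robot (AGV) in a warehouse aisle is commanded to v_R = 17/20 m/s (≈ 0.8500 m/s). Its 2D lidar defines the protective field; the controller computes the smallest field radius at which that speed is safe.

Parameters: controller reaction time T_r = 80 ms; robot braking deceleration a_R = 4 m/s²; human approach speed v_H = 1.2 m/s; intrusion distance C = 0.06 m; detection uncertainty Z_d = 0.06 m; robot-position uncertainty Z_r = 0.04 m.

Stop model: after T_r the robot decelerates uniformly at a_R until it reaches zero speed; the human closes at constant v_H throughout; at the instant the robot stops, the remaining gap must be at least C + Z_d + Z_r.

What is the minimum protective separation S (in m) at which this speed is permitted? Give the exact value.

S_min = 10709/16000 m = 0.6693 m

stop time T_s = (17/20)/4 = 0.2125 s
reaction-phase robot travel = 0.8500·0.0800 = 0.0680 m
braking distance = 0.8500²/(2·4.0000) = 0.0903 m
person approaches 1.2000·(0.0800+0.2125) = 0.3510 m
residual clearance needed = 0.0600+0.0600+0.0400 = 0.1600 m
S_min ≈ 0.0680+0.0903+0.3510+0.1600  ⇒  S_min = 10709/16000 m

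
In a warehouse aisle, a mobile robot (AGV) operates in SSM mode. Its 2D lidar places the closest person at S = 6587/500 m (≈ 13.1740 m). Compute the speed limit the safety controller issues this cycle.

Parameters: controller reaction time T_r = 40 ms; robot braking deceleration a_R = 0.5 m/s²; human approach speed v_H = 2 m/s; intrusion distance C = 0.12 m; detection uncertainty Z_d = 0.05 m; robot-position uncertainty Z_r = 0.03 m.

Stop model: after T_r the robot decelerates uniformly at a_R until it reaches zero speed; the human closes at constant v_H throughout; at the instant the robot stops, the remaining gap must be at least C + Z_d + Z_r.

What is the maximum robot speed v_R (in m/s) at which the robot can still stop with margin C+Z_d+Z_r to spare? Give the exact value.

quadratic (1)·v² + (101/25)·v + (-6447/500) = 0
  disc = (101/25)² − 4·(1)·(-6447/500) = 42436/625 ; √disc = 206/25
  v_R = (−(101/25) + 206/25) / (2·(1)) = 21/10 m/s
check:
braking lasts T_s = (21/10)/(1/2) = 4.2000 s
reaction-phase robot travel = 2.1000·0.0400 = 0.0840 m
braking distance = 2.1000²/(2·0.5000) = 4.4100 m
human over T_r+T_s: 2.0000·(0.0400+4.2000) = 8.4800 m
margins: 0.1200+0.0500+0.0300 = 0.2000 m
sum ≈ 0.0840+4.4100+8.4800+0.2000 ≈ 13.1740 m = S ✓

v_R_max = 21/10 m/s = 2.1000 m/s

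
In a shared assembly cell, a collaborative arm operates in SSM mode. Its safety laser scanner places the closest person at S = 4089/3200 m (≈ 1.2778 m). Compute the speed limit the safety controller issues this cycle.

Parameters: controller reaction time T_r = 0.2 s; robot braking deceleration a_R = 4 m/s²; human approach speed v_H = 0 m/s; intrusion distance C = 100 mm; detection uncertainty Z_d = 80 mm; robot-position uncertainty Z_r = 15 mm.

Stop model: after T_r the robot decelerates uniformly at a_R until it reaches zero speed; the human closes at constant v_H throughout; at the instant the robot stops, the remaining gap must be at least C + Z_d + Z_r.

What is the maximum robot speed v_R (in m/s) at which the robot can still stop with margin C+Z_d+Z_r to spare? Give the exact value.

collect terms ⇒ (1/8)·v_R² + (1/5)·v_R + (-693/640) = 0
  disc = (1/5)² − 4·(1/8)·(-693/640) = 3721/6400 ; √disc = 61/80
  v_R = (−(1/5) + 61/80) / (2·(1/8)) = 9/4 m/s
check:
T_s = v_R/a_R = (9/4)/4 = 0.5625 s
robot covers v_R·T_r = 2.2500·0.2000 = 0.4500 m before braking
robot under decel: 2.2500²/(2·4.0000) = 0.6328 m
person approaches 0.0000·(0.2000+0.5625) = 0.0000 m
C+Z_d+Z_r = 0.1000+0.0800+0.0150 = 0.1950 m
sum ≈ 0.4500+0.6328+0.0000+0.1950 ≈ 1.2778 m = S ✓

v_R_max = 9/4 m/s = 2.2500 m/s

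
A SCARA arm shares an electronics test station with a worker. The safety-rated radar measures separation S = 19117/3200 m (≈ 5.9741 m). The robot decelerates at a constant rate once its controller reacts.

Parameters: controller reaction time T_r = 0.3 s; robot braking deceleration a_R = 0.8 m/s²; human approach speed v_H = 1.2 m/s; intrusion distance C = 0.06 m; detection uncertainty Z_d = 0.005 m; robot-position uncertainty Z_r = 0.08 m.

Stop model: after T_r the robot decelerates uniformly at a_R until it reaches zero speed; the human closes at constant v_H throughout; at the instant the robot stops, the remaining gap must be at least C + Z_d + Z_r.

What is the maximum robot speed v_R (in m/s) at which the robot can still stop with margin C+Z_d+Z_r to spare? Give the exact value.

collect terms ⇒ (5/8)·v_R² + (9/5)·v_R + (-17501/3200) = 0
  disc = (9/5)² − 4·(5/8)·(-17501/3200) = 108241/6400 ; √disc = 329/80
  v_R = (−(9/5) + 329/80) / (2·(5/8)) = 37/20 m/s
check:
T_s = v_R/a_R = (37/20)/(4/5) = 2.3125 s
robot covers v_R·T_r = 1.8500·0.3000 = 0.5550 m before braking
robot under decel: 1.8500²/(2·0.8000) = 2.1391 m
human over T_r+T_s: 1.2000·(0.3000+2.3125) = 3.1350 m
C+Z_d+Z_r = 0.0600+0.0050+0.0800 = 0.1450 m
sum ≈ 0.5550+2.1391+3.1350+0.1450 ≈ 5.9741 m = S ✓

v_R_max = 37/20 m/s = 1.8500 m/s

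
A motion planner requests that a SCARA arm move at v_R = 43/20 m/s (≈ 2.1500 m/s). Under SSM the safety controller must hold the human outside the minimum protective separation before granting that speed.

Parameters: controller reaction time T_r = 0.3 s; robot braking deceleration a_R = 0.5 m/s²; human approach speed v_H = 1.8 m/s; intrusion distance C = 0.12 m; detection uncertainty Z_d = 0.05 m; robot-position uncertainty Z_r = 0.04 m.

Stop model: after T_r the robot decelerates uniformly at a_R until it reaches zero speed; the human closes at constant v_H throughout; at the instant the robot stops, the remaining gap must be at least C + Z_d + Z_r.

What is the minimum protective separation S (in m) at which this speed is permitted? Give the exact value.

S_min = 5503/400 m = 13.7575 m

braking lasts T_s = (43/20)/(1/2) = 4.3000 s
robot in T_r: 2.1500·0.3000 = 0.6450 m
robot under decel: 2.1500²/(2·0.5000) = 4.6225 m
human closes 1.8000·4.6000 = 8.2800 m
residual clearance needed = 0.1200+0.0500+0.0400 = 0.2100 m
S_min ≈ 0.6450+4.6225+8.2800+0.2100  ⇒  S_min = 5503/400 m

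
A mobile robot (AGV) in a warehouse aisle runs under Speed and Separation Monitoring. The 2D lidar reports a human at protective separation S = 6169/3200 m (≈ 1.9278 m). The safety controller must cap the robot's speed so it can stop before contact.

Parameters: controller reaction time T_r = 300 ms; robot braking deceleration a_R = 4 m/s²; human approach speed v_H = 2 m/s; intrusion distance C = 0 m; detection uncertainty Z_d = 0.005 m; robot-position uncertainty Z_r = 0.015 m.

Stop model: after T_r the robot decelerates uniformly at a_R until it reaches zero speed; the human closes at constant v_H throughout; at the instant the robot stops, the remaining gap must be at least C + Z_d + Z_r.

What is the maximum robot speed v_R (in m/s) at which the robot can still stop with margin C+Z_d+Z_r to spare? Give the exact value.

v_R_max = 27/20 m/s = 1.3500 m/s

at the boundary: (1/8)·v² + (4/5)·v + (-837/640) = 0
  disc = (4/5)² − 4·(1/8)·(-837/640) = 8281/6400 ; √disc = 91/80
  v_R = (−(4/5) + 91/80) / (2·(1/8)) = 27/20 m/s
check:
T_s = v_R/a_R = (27/20)/4 = 0.3375 s
robot in T_r: 1.3500·0.3000 = 0.4050 m
robot covers 1.3500·0.3375 − ½·4.0000·0.3375² = 0.2278 m while stopping
human closes 2.0000·0.6375 = 1.2750 m
residual clearance needed = 0.0000+0.0050+0.0150 = 0.0200 m
sum ≈ 0.4050+0.2278+1.2750+0.0200 ≈ 1.9278 m = S ✓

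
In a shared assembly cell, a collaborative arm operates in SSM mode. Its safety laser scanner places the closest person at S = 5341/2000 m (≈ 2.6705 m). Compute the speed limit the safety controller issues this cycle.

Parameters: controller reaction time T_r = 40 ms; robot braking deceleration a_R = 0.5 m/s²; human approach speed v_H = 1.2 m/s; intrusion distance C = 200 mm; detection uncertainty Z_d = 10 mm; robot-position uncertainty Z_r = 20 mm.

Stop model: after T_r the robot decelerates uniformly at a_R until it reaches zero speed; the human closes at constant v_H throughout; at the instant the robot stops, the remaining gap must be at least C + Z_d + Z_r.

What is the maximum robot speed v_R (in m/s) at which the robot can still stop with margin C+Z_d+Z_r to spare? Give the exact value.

quadratic (1)·v² + (61/25)·v + (-957/400) = 0
  disc = (61/25)² − 4·(1)·(-957/400) = 38809/2500 ; √disc = 197/50
  v_R = (−(61/25) + 197/50) / (2·(1)) = 3/4 m/s
check:
stop time T_s = (3/4)/(1/2) = 1.5000 s
reaction-phase robot travel = 0.7500·0.0400 = 0.0300 m
robot covers 0.7500·1.5000 − ½·0.5000·1.5000² = 0.5625 m while stopping
human closes 1.2000·1.5400 = 1.8480 m
margins: 0.2000+0.0100+0.0200 = 0.2300 m
sum ≈ 0.0300+0.5625+1.8480+0.2300 ≈ 2.6705 m = S ✓

v_R_max = 3/4 m/s = 0.7500 m/s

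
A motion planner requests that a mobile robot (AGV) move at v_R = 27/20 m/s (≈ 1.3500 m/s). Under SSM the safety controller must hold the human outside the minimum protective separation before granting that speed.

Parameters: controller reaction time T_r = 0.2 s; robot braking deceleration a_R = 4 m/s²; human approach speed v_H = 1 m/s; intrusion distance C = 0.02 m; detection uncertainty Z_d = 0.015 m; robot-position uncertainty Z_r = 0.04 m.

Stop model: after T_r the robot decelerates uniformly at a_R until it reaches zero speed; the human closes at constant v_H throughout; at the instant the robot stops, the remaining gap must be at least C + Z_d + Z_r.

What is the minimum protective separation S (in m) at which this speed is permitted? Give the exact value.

stop time T_s = (27/20)/4 = 0.3375 s
reaction-phase robot travel = 1.3500·0.2000 = 0.2700 m
braking distance = 1.3500²/(2·4.0000) = 0.2278 m
human over T_r+T_s: 1.0000·(0.2000+0.3375) = 0.5375 m
C+Z_d+Z_r = 0.0200+0.0150+0.0400 = 0.0750 m
S_min ≈ 0.2700+0.2278+0.5375+0.0750  ⇒  S_min = 3553/3200 m

S_min = 3553/3200 m = 1.1103 m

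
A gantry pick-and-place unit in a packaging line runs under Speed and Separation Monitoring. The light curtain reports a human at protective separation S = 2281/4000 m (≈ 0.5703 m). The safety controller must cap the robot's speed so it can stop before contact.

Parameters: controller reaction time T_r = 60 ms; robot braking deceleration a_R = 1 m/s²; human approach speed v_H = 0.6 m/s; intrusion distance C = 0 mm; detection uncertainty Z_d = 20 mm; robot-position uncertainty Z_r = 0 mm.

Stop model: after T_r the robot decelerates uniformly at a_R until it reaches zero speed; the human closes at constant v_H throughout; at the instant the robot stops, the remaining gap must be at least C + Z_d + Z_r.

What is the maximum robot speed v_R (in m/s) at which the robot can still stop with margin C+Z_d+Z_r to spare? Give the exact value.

at the boundary: (1/2)·v² + (33/50)·v + (-2057/4000) = 0
  disc = (33/50)² − 4·(1/2)·(-2057/4000) = 14641/10000 ; √disc = 121/100
  v_R = (−(33/50) + 121/100) / (2·(1/2)) = 11/20 m/s
check:
stop time T_s = (11/20)/1 = 0.5500 s
robot covers v_R·T_r = 0.5500·0.0600 = 0.0330 m before braking
robot covers 0.5500·0.5500 − ½·1.0000·0.5500² = 0.1512 m while stopping
human over T_r+T_s: 0.6000·(0.0600+0.5500) = 0.3660 m
residual clearance needed = 0.0000+0.0200+0.0000 = 0.0200 m
sum ≈ 0.0330+0.1512+0.3660+0.0200 ≈ 0.5703 m = S ✓

v_R_max = 11/20 m/s = 0.5500 m/s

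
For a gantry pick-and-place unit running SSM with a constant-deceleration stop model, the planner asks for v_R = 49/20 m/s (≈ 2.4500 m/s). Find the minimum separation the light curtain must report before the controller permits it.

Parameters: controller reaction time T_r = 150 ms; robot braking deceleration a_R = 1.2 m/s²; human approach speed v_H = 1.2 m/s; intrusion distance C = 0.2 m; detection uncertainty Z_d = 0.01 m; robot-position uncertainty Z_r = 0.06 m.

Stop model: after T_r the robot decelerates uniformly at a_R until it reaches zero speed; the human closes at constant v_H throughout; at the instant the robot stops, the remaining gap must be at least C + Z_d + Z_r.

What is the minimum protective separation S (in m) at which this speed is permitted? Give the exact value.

S_min = 27689/4800 m = 5.7685 m

T_s = v_R/a_R = (49/20)/(6/5) = 2.0417 s
reaction-phase robot travel = 2.4500·0.1500 = 0.3675 m
braking distance = 2.4500²/(2·1.2000) = 2.5010 m
person approaches 1.2000·(0.1500+2.0417) = 2.6300 m
margins: 0.2000+0.0100+0.0600 = 0.2700 m
S_min ≈ 0.3675+2.5010+2.6300+0.2700  ⇒  S_min = 27689/4800 m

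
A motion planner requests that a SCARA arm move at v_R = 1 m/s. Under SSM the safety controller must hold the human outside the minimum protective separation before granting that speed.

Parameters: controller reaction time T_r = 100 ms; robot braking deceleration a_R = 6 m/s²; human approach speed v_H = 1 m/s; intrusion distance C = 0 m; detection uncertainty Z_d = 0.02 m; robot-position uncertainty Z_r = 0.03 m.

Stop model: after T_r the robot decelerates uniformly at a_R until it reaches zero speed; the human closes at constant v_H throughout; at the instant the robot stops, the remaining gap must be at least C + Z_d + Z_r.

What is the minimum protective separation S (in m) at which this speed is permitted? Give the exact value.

S_min = 1/2 m = 0.5000 m

T_s = v_R/a_R = 1/6 = 0.1667 s
robot covers v_R·T_r = 1.0000·0.1000 = 0.1000 m before braking
robot under decel: 1.0000²/(2·6.0000) = 0.0833 m
human over T_r+T_s: 1.0000·(0.1000+0.1667) = 0.2667 m
residual clearance needed = 0.0000+0.0200+0.0300 = 0.0500 m
S_min ≈ 0.1000+0.0833+0.2667+0.0500  ⇒  S_min = 1/2 m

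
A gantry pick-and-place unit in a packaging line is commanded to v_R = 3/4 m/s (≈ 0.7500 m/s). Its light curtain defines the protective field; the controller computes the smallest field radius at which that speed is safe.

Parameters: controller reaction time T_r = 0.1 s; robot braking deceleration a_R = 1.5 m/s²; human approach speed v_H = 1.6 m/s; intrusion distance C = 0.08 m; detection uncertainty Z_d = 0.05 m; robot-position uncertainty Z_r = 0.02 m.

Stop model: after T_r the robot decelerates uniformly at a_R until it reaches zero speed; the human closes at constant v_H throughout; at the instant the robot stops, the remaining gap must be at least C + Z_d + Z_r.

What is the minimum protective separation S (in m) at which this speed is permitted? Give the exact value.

S_min = 549/400 m = 1.3725 m

braking lasts T_s = (3/4)/(3/2) = 0.5000 s
robot covers v_R·T_r = 0.7500·0.1000 = 0.0750 m before braking
braking distance = 0.7500²/(2·1.5000) = 0.1875 m
human over T_r+T_s: 1.6000·(0.1000+0.5000) = 0.9600 m
residual clearance needed = 0.0800+0.0500+0.0200 = 0.1500 m
S_min ≈ 0.0750+0.1875+0.9600+0.1500  ⇒  S_min = 549/400 m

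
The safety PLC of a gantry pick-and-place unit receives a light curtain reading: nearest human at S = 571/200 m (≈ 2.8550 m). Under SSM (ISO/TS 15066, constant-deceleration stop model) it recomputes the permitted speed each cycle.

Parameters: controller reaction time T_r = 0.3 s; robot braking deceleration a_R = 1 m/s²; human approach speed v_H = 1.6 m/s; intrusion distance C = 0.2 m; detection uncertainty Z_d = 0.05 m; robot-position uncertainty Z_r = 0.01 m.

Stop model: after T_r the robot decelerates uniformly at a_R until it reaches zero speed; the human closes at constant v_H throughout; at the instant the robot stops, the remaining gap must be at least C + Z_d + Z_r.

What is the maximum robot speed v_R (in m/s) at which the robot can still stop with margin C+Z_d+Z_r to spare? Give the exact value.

v_R_max = 9/10 m/s = 0.9000 m/s

collect terms ⇒ (1/2)·v_R² + (19/10)·v_R + (-423/200) = 0
  disc = (19/10)² − 4·(1/2)·(-423/200) = 196/25 ; √disc = 14/5
  v_R = (−(19/10) + 14/5) / (2·(1/2)) = 9/10 m/s
check:
stop time T_s = (9/10)/1 = 0.9000 s
robot covers v_R·T_r = 0.9000·0.3000 = 0.2700 m before braking
robot under decel: 0.9000²/(2·1.0000) = 0.4050 m
human over T_r+T_s: 1.6000·(0.3000+0.9000) = 1.9200 m
margins: 0.2000+0.0500+0.0100 = 0.2600 m
sum ≈ 0.2700+0.4050+1.9200+0.2600 ≈ 2.8550 m = S ✓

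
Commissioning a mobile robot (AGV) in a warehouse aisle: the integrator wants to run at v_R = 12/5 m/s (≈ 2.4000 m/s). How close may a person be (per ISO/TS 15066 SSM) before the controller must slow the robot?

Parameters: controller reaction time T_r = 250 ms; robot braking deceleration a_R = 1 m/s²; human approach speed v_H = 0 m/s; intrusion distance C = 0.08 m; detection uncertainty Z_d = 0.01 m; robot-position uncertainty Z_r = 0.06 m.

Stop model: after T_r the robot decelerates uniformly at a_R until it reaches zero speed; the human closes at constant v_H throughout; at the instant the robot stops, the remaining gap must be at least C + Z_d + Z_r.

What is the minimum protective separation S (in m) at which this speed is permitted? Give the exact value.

S_min = 363/100 m = 3.6300 m

stop time T_s = (12/5)/1 = 2.4000 s
robot covers v_R·T_r = 2.4000·0.2500 = 0.6000 m before braking
braking distance = 2.4000²/(2·1.0000) = 2.8800 m
human over T_r+T_s: 0.0000·(0.2500+2.4000) = 0.0000 m
margins: 0.0800+0.0100+0.0600 = 0.1500 m
S_min ≈ 0.6000+2.8800+0.0000+0.1500  ⇒  S_min = 363/100 m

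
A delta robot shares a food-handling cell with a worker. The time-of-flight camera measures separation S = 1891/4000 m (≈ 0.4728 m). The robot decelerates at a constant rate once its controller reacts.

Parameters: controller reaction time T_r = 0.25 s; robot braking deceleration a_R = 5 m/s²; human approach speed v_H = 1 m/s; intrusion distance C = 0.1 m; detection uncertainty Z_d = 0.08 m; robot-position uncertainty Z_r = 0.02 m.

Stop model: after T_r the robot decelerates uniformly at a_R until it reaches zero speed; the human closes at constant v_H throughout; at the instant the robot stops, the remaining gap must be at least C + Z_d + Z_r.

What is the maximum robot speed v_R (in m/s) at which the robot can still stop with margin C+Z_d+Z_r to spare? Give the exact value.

v_R_max = 1/20 m/s = 0.0500 m/s

collect terms ⇒ (1/10)·v_R² + (9/20)·v_R + (-91/4000) = 0
  disc = (9/20)² − 4·(1/10)·(-91/4000) = 529/2500 ; √disc = 23/50
  v_R = (−(9/20) + 23/50) / (2·(1/10)) = 1/20 m/s
check:
T_s = v_R/a_R = (1/20)/5 = 0.0100 s
robot in T_r: 0.0500·0.2500 = 0.0125 m
robot covers 0.0500·0.0100 − ½·5.0000·0.0100² = 0.0003 m while stopping
human over T_r+T_s: 1.0000·(0.2500+0.0100) = 0.2600 m
margins: 0.1000+0.0800+0.0200 = 0.2000 m
sum ≈ 0.0125+0.0003+0.2600+0.2000 ≈ 0.4728 m = S ✓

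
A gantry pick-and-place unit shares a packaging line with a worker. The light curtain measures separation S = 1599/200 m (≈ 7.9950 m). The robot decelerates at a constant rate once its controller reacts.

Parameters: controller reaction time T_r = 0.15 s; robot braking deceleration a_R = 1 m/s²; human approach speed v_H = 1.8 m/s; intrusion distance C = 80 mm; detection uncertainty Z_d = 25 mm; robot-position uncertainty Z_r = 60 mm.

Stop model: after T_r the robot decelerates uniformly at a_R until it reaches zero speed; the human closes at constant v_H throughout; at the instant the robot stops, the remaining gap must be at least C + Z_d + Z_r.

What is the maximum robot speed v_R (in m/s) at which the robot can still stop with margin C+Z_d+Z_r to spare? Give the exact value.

v_R_max = 12/5 m/s = 2.4000 m/s

quadratic (1/2)·v² + (39/20)·v + (-189/25) = 0
  disc = (39/20)² − 4·(1/2)·(-189/25) = 7569/400 ; √disc = 87/20
  v_R = (−(39/20) + 87/20) / (2·(1/2)) = 12/5 m/s
check:
T_s = v_R/a_R = (12/5)/1 = 2.4000 s
robot in T_r: 2.4000·0.1500 = 0.3600 m
robot covers 2.4000·2.4000 − ½·1.0000·2.4000² = 2.8800 m while stopping
person approaches 1.8000·(0.1500+2.4000) = 4.5900 m
C+Z_d+Z_r = 0.0800+0.0250+0.0600 = 0.1650 m
sum ≈ 0.3600+2.8800+4.5900+0.1650 ≈ 7.9950 m = S ✓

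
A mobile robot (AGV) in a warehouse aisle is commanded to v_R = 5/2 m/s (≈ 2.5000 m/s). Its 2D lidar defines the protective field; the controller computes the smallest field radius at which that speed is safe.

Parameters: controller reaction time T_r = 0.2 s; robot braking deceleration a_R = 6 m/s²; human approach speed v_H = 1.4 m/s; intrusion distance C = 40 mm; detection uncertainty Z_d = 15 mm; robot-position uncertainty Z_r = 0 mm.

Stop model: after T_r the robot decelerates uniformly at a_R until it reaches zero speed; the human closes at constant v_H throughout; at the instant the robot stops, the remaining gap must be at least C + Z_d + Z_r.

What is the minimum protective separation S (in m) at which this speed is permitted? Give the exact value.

stop time T_s = (5/2)/6 = 0.4167 s
robot covers v_R·T_r = 2.5000·0.2000 = 0.5000 m before braking
robot under decel: 2.5000²/(2·6.0000) = 0.5208 m
human closes 1.4000·0.6167 = 0.8633 m
margins: 0.0400+0.0150+0.0000 = 0.0550 m
S_min ≈ 0.5000+0.5208+0.8633+0.0550  ⇒  S_min = 2327/1200 m

S_min = 2327/1200 m = 1.9392 m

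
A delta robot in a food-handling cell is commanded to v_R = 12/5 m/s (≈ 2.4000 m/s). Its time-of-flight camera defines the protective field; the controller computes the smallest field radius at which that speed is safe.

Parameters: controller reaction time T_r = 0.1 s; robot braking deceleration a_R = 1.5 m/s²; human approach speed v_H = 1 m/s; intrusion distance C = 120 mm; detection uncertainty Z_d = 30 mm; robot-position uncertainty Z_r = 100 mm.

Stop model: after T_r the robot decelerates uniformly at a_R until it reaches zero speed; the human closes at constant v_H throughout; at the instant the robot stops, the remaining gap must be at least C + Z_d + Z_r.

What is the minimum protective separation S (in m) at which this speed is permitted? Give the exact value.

stop time T_s = (12/5)/(3/2) = 1.6000 s
reaction-phase robot travel = 2.4000·0.1000 = 0.2400 m
robot covers 2.4000·1.6000 − ½·1.5000·1.6000² = 1.9200 m while stopping
human closes 1.0000·1.7000 = 1.7000 m
margins: 0.1200+0.0300+0.1000 = 0.2500 m
S_min ≈ 0.2400+1.9200+1.7000+0.2500  ⇒  S_min = 411/100 m

S_min = 411/100 m = 4.1100 m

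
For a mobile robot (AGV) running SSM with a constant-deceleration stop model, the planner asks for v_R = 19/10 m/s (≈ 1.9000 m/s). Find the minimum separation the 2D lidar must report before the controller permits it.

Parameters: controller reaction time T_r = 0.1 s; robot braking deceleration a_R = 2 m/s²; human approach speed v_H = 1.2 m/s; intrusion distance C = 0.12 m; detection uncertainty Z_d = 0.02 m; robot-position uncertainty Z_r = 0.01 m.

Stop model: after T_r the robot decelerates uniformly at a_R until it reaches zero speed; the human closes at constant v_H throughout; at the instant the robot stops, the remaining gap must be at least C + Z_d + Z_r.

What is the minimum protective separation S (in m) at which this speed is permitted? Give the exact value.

T_s = v_R/a_R = (19/10)/2 = 0.9500 s
robot covers v_R·T_r = 1.9000·0.1000 = 0.1900 m before braking
braking distance = 1.9000²/(2·2.0000) = 0.9025 m
human closes 1.2000·1.0500 = 1.2600 m
residual clearance needed = 0.1200+0.0200+0.0100 = 0.1500 m
S_min ≈ 0.1900+0.9025+1.2600+0.1500  ⇒  S_min = 1001/400 m

S_min = 1001/400 m = 2.5025 m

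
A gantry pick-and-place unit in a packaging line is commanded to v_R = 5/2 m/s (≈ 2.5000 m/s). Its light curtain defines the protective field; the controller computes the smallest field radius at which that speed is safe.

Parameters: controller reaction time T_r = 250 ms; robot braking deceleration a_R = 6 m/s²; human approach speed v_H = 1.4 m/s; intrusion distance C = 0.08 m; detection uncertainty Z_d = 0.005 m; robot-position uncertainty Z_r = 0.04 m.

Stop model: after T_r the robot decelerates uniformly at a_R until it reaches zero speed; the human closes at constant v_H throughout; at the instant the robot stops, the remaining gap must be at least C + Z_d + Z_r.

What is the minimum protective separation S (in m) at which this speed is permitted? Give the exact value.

stop time T_s = (5/2)/6 = 0.4167 s
reaction-phase robot travel = 2.5000·0.2500 = 0.6250 m
robot under decel: 2.5000²/(2·6.0000) = 0.5208 m
human over T_r+T_s: 1.4000·(0.2500+0.4167) = 0.9333 m
margins: 0.0800+0.0050+0.0400 = 0.1250 m
S_min ≈ 0.6250+0.5208+0.9333+0.1250  ⇒  S_min = 529/240 m

S_min = 529/240 m = 2.2042 m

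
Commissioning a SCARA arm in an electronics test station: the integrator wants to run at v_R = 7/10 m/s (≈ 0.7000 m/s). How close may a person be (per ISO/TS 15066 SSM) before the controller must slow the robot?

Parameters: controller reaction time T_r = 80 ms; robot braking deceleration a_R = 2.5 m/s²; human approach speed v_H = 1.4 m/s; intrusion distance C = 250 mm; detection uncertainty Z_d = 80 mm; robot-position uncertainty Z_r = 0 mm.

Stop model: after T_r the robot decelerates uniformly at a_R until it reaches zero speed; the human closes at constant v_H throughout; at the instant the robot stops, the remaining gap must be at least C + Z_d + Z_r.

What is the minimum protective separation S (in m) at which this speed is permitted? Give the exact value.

T_s = v_R/a_R = (7/10)/(5/2) = 0.2800 s
robot in T_r: 0.7000·0.0800 = 0.0560 m
robot covers 0.7000·0.2800 − ½·2.5000·0.2800² = 0.0980 m while stopping
person approaches 1.4000·(0.0800+0.2800) = 0.5040 m
residual clearance needed = 0.2500+0.0800+0.0000 = 0.3300 m
S_min ≈ 0.0560+0.0980+0.5040+0.3300  ⇒  S_min = 247/250 m

S_min = 247/250 m = 0.9880 m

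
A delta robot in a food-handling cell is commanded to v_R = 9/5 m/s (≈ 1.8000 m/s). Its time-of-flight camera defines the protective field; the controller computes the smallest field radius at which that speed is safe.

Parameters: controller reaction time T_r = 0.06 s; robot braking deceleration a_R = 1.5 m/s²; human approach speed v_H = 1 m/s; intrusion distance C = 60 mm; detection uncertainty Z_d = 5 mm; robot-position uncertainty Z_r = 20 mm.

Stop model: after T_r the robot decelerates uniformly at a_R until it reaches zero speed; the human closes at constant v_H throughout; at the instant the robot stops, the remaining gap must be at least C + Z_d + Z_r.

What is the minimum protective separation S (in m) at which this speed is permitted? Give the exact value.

stop time T_s = (9/5)/(3/2) = 1.2000 s
robot in T_r: 1.8000·0.0600 = 0.1080 m
braking distance = 1.8000²/(2·1.5000) = 1.0800 m
human over T_r+T_s: 1.0000·(0.0600+1.2000) = 1.2600 m
margins: 0.0600+0.0050+0.0200 = 0.0850 m
S_min ≈ 0.1080+1.0800+1.2600+0.0850  ⇒  S_min = 2533/1000 m

S_min = 2533/1000 m = 2.5330 m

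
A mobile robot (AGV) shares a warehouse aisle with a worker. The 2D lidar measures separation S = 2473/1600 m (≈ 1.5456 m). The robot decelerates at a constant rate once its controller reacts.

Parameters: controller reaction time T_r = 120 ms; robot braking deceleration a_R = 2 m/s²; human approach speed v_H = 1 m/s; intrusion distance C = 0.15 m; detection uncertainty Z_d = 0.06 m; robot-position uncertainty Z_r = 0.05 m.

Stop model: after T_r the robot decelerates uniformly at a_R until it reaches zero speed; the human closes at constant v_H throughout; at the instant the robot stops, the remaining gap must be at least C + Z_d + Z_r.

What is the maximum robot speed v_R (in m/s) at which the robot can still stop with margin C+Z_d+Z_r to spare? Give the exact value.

v_R_max = 5/4 m/s = 1.2500 m/s

collect terms ⇒ (1/4)·v_R² + (31/50)·v_R + (-373/320) = 0
  disc = (31/50)² − 4·(1/4)·(-373/320) = 62001/40000 ; √disc = 249/200
  v_R = (−(31/50) + 249/200) / (2·(1/4)) = 5/4 m/s
check:
braking lasts T_s = (5/4)/2 = 0.6250 s
robot covers v_R·T_r = 1.2500·0.1200 = 0.1500 m before braking
braking distance = 1.2500²/(2·2.0000) = 0.3906 m
human over T_r+T_s: 1.0000·(0.1200+0.6250) = 0.7450 m
C+Z_d+Z_r = 0.1500+0.0600+0.0500 = 0.2600 m
sum ≈ 0.1500+0.3906+0.7450+0.2600 ≈ 1.5456 m = S ✓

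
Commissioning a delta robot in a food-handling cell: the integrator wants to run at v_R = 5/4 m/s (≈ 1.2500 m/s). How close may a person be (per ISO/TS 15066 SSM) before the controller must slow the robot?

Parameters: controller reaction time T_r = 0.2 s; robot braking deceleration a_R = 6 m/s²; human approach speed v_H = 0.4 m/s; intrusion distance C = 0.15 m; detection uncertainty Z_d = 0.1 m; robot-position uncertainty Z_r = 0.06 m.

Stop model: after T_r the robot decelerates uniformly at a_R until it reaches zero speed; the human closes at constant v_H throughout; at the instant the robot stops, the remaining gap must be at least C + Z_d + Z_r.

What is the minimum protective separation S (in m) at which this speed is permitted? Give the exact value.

S_min = 4097/4800 m = 0.8535 m

stop time T_s = (5/4)/6 = 0.2083 s
reaction-phase robot travel = 1.2500·0.2000 = 0.2500 m
robot under decel: 1.2500²/(2·6.0000) = 0.1302 m
human closes 0.4000·0.4083 = 0.1633 m
residual clearance needed = 0.1500+0.1000+0.0600 = 0.3100 m
S_min ≈ 0.2500+0.1302+0.1633+0.3100  ⇒  S_min = 4097/4800 m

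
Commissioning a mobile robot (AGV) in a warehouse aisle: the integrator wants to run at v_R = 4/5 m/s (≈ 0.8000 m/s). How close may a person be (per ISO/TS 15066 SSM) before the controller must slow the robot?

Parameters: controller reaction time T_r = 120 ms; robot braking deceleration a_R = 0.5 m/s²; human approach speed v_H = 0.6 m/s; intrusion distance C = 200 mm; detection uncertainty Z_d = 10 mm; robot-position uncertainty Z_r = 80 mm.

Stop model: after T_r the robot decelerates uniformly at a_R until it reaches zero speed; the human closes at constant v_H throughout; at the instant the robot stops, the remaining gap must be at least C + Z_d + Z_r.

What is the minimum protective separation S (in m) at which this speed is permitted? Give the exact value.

S_min = 1029/500 m = 2.0580 m

braking lasts T_s = (4/5)/(1/2) = 1.6000 s
reaction-phase robot travel = 0.8000·0.1200 = 0.0960 m
robot covers 0.8000·1.6000 − ½·0.5000·1.6000² = 0.6400 m while stopping
human over T_r+T_s: 0.6000·(0.1200+1.6000) = 1.0320 m
residual clearance needed = 0.2000+0.0100+0.0800 = 0.2900 m
S_min ≈ 0.0960+0.6400+1.0320+0.2900  ⇒  S_min = 1029/500 m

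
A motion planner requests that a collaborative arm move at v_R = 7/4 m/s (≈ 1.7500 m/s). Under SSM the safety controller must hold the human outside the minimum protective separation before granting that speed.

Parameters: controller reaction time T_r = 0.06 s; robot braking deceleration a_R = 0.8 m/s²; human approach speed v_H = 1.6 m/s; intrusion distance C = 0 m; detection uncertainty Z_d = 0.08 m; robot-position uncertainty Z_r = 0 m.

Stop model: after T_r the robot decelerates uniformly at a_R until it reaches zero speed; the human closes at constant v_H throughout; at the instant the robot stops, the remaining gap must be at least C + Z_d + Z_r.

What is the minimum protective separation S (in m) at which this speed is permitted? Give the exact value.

braking lasts T_s = (7/4)/(4/5) = 2.1875 s
robot covers v_R·T_r = 1.7500·0.0600 = 0.1050 m before braking
robot covers 1.7500·2.1875 − ½·0.8000·2.1875² = 1.9141 m while stopping
human closes 1.6000·2.2475 = 3.5960 m
residual clearance needed = 0.0000+0.0800+0.0000 = 0.0800 m
S_min ≈ 0.1050+1.9141+3.5960+0.0800  ⇒  S_min = 91121/16000 m

S_min = 91121/16000 m = 5.6951 m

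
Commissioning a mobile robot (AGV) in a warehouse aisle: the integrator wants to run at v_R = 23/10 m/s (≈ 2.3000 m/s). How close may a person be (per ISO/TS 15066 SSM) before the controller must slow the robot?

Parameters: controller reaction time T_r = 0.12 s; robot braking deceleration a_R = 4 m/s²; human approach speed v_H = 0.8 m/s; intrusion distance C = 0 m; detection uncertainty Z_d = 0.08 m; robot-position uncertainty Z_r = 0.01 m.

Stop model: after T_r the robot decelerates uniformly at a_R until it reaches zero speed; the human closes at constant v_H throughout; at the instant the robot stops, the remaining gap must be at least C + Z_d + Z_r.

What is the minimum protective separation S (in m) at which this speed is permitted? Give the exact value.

stop time T_s = (23/10)/4 = 0.5750 s
reaction-phase robot travel = 2.3000·0.1200 = 0.2760 m
robot covers 2.3000·0.5750 − ½·4.0000·0.5750² = 0.6613 m while stopping
human over T_r+T_s: 0.8000·(0.1200+0.5750) = 0.5560 m
residual clearance needed = 0.0000+0.0800+0.0100 = 0.0900 m
S_min ≈ 0.2760+0.6613+0.5560+0.0900  ⇒  S_min = 6333/4000 m

S_min = 6333/4000 m = 1.5833 m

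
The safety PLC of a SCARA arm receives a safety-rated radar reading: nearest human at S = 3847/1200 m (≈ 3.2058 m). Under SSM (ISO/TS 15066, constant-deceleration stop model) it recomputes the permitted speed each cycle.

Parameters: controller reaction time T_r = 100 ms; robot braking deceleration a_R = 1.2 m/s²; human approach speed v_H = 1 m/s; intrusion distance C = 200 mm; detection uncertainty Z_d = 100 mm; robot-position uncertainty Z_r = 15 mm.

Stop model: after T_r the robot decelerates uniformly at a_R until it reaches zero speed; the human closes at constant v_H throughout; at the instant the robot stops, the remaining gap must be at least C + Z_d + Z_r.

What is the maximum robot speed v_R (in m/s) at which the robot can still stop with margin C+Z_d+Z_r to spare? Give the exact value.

v_R_max = 17/10 m/s = 1.7000 m/s

at the boundary: (5/12)·v² + (14/15)·v + (-3349/1200) = 0
  disc = (14/15)² − 4·(5/12)·(-3349/1200) = 2209/400 ; √disc = 47/20
  v_R = (−(14/15) + 47/20) / (2·(5/12)) = 17/10 m/s
check:
stop time T_s = (17/10)/(6/5) = 1.4167 s
robot covers v_R·T_r = 1.7000·0.1000 = 0.1700 m before braking
robot under decel: 1.7000²/(2·1.2000) = 1.2042 m
human over T_r+T_s: 1.0000·(0.1000+1.4167) = 1.5167 m
margins: 0.2000+0.1000+0.0150 = 0.3150 m
sum ≈ 0.1700+1.2042+1.5167+0.3150 ≈ 3.2058 m = S ✓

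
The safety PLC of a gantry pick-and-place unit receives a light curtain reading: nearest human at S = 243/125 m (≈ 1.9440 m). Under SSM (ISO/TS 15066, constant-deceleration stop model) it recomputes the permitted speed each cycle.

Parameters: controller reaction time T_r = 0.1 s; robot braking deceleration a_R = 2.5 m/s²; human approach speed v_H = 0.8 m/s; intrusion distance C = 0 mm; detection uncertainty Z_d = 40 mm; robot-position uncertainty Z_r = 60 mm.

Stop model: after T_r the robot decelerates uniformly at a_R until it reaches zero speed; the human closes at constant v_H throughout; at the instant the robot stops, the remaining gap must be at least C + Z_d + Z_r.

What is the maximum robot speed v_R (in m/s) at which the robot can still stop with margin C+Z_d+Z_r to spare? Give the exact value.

quadratic (1/5)·v² + (21/50)·v + (-441/250) = 0
  disc = (21/50)² − 4·(1/5)·(-441/250) = 3969/2500 ; √disc = 63/50
  v_R = (−(21/50) + 63/50) / (2·(1/5)) = 21/10 m/s
check:
stop time T_s = (21/10)/(5/2) = 0.8400 s
reaction-phase robot travel = 2.1000·0.1000 = 0.2100 m
robot covers 2.1000·0.8400 − ½·2.5000·0.8400² = 0.8820 m while stopping
human closes 0.8000·0.9400 = 0.7520 m
residual clearance needed = 0.0000+0.0400+0.0600 = 0.1000 m
sum ≈ 0.2100+0.8820+0.7520+0.1000 ≈ 1.9440 m = S ✓

v_R_max = 21/10 m/s = 2.1000 m/s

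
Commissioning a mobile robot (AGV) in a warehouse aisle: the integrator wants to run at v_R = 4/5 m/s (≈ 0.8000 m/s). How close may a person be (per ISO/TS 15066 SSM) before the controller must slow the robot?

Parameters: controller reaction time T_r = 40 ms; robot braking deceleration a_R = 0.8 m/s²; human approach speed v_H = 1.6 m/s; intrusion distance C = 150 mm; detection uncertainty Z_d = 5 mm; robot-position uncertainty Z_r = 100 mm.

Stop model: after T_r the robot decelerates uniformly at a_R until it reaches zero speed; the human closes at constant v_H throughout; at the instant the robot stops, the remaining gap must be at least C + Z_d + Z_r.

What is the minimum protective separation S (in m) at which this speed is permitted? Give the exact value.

S_min = 2351/1000 m = 2.3510 m

braking lasts T_s = (4/5)/(4/5) = 1.0000 s
robot in T_r: 0.8000·0.0400 = 0.0320 m
robot under decel: 0.8000²/(2·0.8000) = 0.4000 m
human over T_r+T_s: 1.6000·(0.0400+1.0000) = 1.6640 m
C+Z_d+Z_r = 0.1500+0.0050+0.1000 = 0.2550 m
S_min ≈ 0.0320+0.4000+1.6640+0.2550  ⇒  S_min = 2351/1000 m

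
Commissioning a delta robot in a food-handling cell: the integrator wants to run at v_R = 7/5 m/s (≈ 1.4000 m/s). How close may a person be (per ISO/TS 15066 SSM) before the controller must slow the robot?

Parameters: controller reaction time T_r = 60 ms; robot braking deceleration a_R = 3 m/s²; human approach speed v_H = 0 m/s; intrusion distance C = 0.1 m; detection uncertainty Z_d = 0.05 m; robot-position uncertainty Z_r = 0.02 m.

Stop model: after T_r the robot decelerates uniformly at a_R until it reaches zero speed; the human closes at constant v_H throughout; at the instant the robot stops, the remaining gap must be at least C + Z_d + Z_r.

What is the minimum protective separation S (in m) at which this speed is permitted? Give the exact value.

S_min = 871/1500 m = 0.5807 m

stop time T_s = (7/5)/3 = 0.4667 s
robot covers v_R·T_r = 1.4000·0.0600 = 0.0840 m before braking
robot under decel: 1.4000²/(2·3.0000) = 0.3267 m
human over T_r+T_s: 0.0000·(0.0600+0.4667) = 0.0000 m
residual clearance needed = 0.1000+0.0500+0.0200 = 0.1700 m
S_min ≈ 0.0840+0.3267+0.0000+0.1700  ⇒  S_min = 871/1500 m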